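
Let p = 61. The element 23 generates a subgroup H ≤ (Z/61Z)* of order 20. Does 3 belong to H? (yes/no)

yes

3 ∈ ⟨23⟩ iff 3^20 ≡ 1 (mod 61), since |⟨23⟩| = 20.
3^20 mod 61 = 1.
Since 1 = 1, 3 lies in the subgroup.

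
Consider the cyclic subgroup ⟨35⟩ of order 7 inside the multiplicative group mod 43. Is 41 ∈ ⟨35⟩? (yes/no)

yes

⟨35⟩ has order 7; its elements mod 43 are {1, 4, 11, 16, 21, 35, 41}.
41 is in this set.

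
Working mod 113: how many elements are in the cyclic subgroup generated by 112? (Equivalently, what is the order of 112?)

2

The order of 112 must divide p − 1 = 112 = 2^4 · 7.
Divisors: 1, 2, 4, 7, 8, 14, 16, 28, 56, 112.
Check each in increasing order: 112^1 ≡ 112;  112^2 ≡ 1.
Smallest exponent giving 1 is 2.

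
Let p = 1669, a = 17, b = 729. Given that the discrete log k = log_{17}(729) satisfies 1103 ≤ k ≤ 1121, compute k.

Compute 17^1103 mod 1669 = 1221, then multiply by 17 repeatedly:
  17^1103=1221  17^1104=729
Found 729 at exponent 1104.

1104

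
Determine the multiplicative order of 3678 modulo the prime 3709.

The order of 3678 must divide p − 1 = 3708 = 2^2 · 3^2 · 103.
Divisors: 1, 2, 3, 4, 6, 9, 12, 18, 36, 103, 206, 309, 412, 618, 927, 1236, 1854, 3708.
Check each in increasing order: 3678^1 ≡ 3678;  3678^2 ≡ 961;  3678^3 ≡ 3590;  3678^4 ≡ 3689;  3678^6 ≡ 3034;  3678^9 ≡ 2436;  3678^12 ≡ 3127;  3678^18 ≡ 3405;  3678^36 ≡ 3400;  3678^103 ≡ 1474;  3678^206 ≡ 2911;  3678^309 ≡ 3210;  3678^412 ≡ 2565;  3678^618 ≡ 498;  3678^927 ≡ 1.
Smallest exponent giving 1 is 927.

927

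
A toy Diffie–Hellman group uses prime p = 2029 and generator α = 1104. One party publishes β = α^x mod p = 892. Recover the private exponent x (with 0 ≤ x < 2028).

453

Baby-step giant-step with m = ceil(sqrt(2028)) = 46.
Baby table (1104^j mod 2029 for j=0..45):
  0:1  1:1104  2:1416  3:934  4:404  5:1665  6:1915  7:1971
  8:896  9:1061  10:611  11:916  12:822  13:525  14:1335  15:786
  16:1361  17:1084  18:1655  19:1020  20:2014  21:1701  22:1079  23:193
  24:27  25:1402  26:1710  27:870  28:763  29:317  30:980  31:463
  32:1873  33:241  34:265  35:384  36:1904  37:2001  38:1552  39:932
  40:225  41:862  42:47  43:1163  44:1624  45:1289
Giant step factor: 1104^(-46) ≡ 1722 (mod 2029).
Scan 892·1722^i mod 2029 for i = 0, 1, …:
  i=0: 892   i=1: 71   i=2: 522   i=3: 37
  i=4: 815   i=5: 1391   i=6: 1082   i=7: 582
  i=8: 1907   i=9: 932
Match at i=9, j=39: x = 9·46 + 39 = 453.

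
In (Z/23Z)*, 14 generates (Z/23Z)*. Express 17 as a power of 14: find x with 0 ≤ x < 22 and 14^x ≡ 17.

Successive powers of 14 modulo 23:
  14^0=1  14^1=14  14^2=12  14^3=7  14^4=6  14^5=15
  14^6=3  14^7=19  14^8=13  14^9=21  14^10=18  14^11=22
  14^12=9  14^13=11  14^14=16  14^15=17
So 14^15 ≡ 17 (mod 23), giving x = 15.

15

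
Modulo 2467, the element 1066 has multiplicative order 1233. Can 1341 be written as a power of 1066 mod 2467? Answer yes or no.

1341 ∈ ⟨1066⟩ iff 1341^1233 ≡ 1 (mod 2467), since |⟨1066⟩| = 1233.
1341^1233 mod 2467 = 2466.
Since 2466 ≠ 1, 1341 does not lie in the subgroup.

no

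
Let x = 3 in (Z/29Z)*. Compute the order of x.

28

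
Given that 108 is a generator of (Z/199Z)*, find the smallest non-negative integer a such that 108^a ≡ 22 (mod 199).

29

Baby-step giant-step with m = ceil(sqrt(198)) = 15.
Baby table (108^j mod 199 for j=0..14):
  0:1  1:108  2:122  3:42  4:158  5:149  6:172  7:69
  8:89  9:60  10:112  11:156  12:132  13:127  14:184
Giant step factor: 108^(-15) ≡ 135 (mod 199).
Scan 22·135^i mod 199 for i = 0, 1, …:
  i=0: 22   i=1: 184
Match at i=1, j=14: a = 1·15 + 14 = 29.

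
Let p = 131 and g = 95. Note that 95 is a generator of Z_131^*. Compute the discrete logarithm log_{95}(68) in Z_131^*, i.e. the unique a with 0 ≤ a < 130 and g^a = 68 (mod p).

15

Baby-step giant-step with m = ceil(sqrt(130)) = 12.
Baby table (95^j mod 131 for j=0..11):
  0:1  1:95  2:117  3:111  4:65  5:18  6:7  7:10
  8:33  9:122  10:62  11:126
Giant step factor: 95^(-12) ≡ 123 (mod 131).
Scan 68·123^i mod 131 for i = 0, 1, …:
  i=0: 68   i=1: 111
Match at i=1, j=3: a = 1·12 + 3 = 15.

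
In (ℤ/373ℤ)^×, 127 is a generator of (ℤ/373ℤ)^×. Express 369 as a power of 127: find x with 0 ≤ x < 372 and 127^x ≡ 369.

148

Baby-step giant-step with m = ceil(sqrt(372)) = 20.
Baby table (127^j mod 373 for j=0..19):
  0:1  1:127  2:90  3:240  4:267  5:339  6:158  7:297
  8:46  9:247  10:37  11:223  12:346  13:301  14:181  15:234
  16:251  17:172  18:210  19:187
Giant step factor: 127^(-20) ≡ 94 (mod 373).
Scan 369·94^i mod 373 for i = 0, 1, …:
  i=0: 369   i=1: 370   i=2: 91   i=3: 348
  i=4: 261   i=5: 289   i=6: 310   i=7: 46
Match at i=7, j=8: x = 7·20 + 8 = 148.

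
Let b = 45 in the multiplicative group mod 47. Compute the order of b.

The order of 45 must divide p − 1 = 46 = 2 · 23.
Divisors: 1, 2, 23, 46.
Check each in increasing order: 45^1 ≡ 45;  45^2 ≡ 4;  45^23 ≡ 46;  45^46 ≡ 1.
Smallest exponent giving 1 is 46.

46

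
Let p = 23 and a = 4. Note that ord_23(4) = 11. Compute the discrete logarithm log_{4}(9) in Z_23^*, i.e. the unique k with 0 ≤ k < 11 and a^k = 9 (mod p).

8

Successive powers of 4 modulo 23:
  4^0=1  4^1=4  4^2=16  4^3=18  4^4=3  4^5=12
  4^6=2  4^7=8  4^8=9
So 4^8 ≡ 9 (mod 23), giving k = 8.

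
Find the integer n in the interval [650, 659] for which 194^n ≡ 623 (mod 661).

650

Compute 194^650 mod 661 = 623, then multiply by 194 repeatedly:
  194^650=623
Found 623 at exponent 650.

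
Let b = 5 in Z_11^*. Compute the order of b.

5

The order of 5 must divide p − 1 = 10 = 2 · 5.
Divisors: 1, 2, 5, 10.
Check each in increasing order: 5^1 ≡ 5;  5^2 ≡ 3;  5^5 ≡ 1.
Smallest exponent giving 1 is 5.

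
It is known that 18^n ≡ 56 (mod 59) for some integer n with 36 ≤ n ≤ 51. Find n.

45

Compute 18^36 mod 59 = 17, then multiply by 18 repeatedly:
  18^36=17  18^37=11  18^38=21  18^39=24  18^40=19
  18^41=47  18^42=20  18^43=6  18^44=49  18^45=56
Found 56 at exponent 45.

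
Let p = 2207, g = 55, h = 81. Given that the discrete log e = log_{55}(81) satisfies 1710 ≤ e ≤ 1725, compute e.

Compute 55^1710 mod 2207 = 81, then multiply by 55 repeatedly:
  55^1710=81
Found 81 at exponent 1710.

1710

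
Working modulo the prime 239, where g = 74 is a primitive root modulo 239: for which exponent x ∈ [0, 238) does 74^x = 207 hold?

Baby-step giant-step with m = ceil(sqrt(238)) = 16.
Baby table (74^j mod 239 for j=0..15):
  0:1  1:74  2:218  3:119  4:202  5:130  6:60  7:138
  8:174  9:209  10:170  11:152  12:15  13:154  14:163  15:112
Giant step factor: 74^(-16) ≡ 90 (mod 239).
Scan 207·90^i mod 239 for i = 0, 1, …:
  i=0: 207   i=1: 227   i=2: 115   i=3: 73
  i=4: 117   i=5: 14   i=6: 65   i=7: 114
  i=8: 222   i=9: 143   i=10: 203   i=11: 106
  i=12: 219   i=13: 112
Match at i=13, j=15: x = 13·16 + 15 = 223.

223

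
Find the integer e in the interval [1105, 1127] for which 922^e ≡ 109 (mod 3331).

1126

Compute 922^1105 mod 3331 = 2888, then multiply by 922 repeatedly:
  922^1105=2888  922^1106=1267  922^1107=2324  922^1108=895  922^1109=2433
  922^1110=1463  922^1111=3162  922^1112=739  922^1113=1834  922^1114=2131
  922^1115=2823  922^1116=1295  922^1117=1492  922^1118=3252  922^1119=444
  922^1120=2986  922^1121=1686  922^1122=2246  922^1123=2261  922^1124=2767
  922^1125=2959  922^1126=109
Found 109 at exponent 1126.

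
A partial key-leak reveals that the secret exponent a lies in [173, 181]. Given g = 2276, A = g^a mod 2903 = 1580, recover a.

Compute 2276^173 mod 2903 = 2514, then multiply by 2276 repeatedly:
  2276^173=2514  2276^174=51  2276^175=2859  2276^176=1461  2276^177=1301
  2276^178=16  2276^179=1580
Found 1580 at exponent 179.

179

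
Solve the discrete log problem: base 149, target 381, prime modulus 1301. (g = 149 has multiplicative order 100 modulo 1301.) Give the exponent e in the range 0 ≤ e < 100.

Successive powers of 149 modulo 1301:
  149^0=1  149^1=149  149^2=84  149^3=807  149^4=551  149^5=136
  149^6=749  149^7=1016  149^8=468  149^9=779  149^10=282  149^11=386
  149^12=270  149^13=1200  149^14=563  149^15=623  149^16=456  149^17=292
  149^18=575  149^19=1110  149^20=163  149^21=869  149^22=682  149^23=140
  149^24=44  149^25=51  149^26=1094  149^27=381
So 149^27 ≡ 381 (mod 1301), giving e = 27.

27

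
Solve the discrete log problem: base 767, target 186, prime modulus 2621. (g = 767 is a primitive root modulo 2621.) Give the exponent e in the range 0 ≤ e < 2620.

903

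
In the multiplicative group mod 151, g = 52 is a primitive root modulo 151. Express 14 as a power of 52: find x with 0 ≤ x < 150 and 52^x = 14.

77

Baby-step giant-step with m = ceil(sqrt(150)) = 13.
Baby table (52^j mod 151 for j=0..12):
  0:1  1:52  2:137  3:27  4:45  5:75  6:125  7:7
  8:62  9:53  10:38  11:13  12:72
Giant step factor: 52^(-13) ≡ 112 (mod 151).
Scan 14·112^i mod 151 for i = 0, 1, …:
  i=0: 14   i=1: 58   i=2: 3   i=3: 34
  i=4: 33   i=5: 72
Match at i=5, j=12: x = 5·13 + 12 = 77.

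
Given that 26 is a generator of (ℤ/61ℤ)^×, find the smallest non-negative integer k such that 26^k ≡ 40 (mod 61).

5

Baby-step giant-step with m = ceil(sqrt(60)) = 8.
Baby table (26^j mod 61 for j=0..7):
  0:1  1:26  2:5  3:8  4:25  5:40  6:3  7:17
Giant step factor: 26^(-8) ≡ 57 (mod 61).
Scan 40·57^i mod 61 for i = 0, 1, …:
  i=0: 40
Match at i=0, j=5: k = 0·8 + 5 = 5.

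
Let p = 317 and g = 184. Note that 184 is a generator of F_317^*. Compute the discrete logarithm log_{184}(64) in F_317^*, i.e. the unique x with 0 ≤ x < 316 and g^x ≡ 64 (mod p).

282

Baby-step giant-step with m = ceil(sqrt(316)) = 18.
Baby table (184^j mod 317 for j=0..17):
  0:1  1:184  2:254  3:137  4:165  5:245  6:66  7:98
  8:280  9:166  10:112  11:3  12:235  13:128  14:94  15:178
  16:101  17:198
Giant step factor: 184^(-18) ≡ 124 (mod 317).
Scan 64·124^i mod 317 for i = 0, 1, …:
  i=0: 64   i=1: 11   i=2: 96   i=3: 175
  i=4: 144   i=5: 104   i=6: 216   i=7: 156
  i=8: 7   i=9: 234     …   i=14: 301
  i=15: 235
Match at i=15, j=12: x = 15·18 + 12 = 282.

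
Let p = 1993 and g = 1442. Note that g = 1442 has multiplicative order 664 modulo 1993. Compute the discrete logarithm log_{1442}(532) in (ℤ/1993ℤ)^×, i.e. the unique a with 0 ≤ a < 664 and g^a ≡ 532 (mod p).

147

Baby-step giant-step with m = ceil(sqrt(664)) = 26.
Baby table (1442^j mod 1993 for j=0..25):
  0:1  1:1442  2:665  3:297  4:1772  5:198  6:517  7:132
  8:1009  9:88  10:1337  11:723  12:227  13:482  14:1480  15:1650
  16:1651  17:1100  18:1765  19:69  20:1841  21:46  22:563  23:695
  24:1704  25:1792
Giant step factor: 1442^(-26) ≡ 1893 (mod 1993).
Scan 532·1893^i mod 1993 for i = 0, 1, …:
  i=0: 532   i=1: 611   i=2: 683   i=3: 1455
  i=4: 1982   i=5: 1100
Match at i=5, j=17: a = 5·26 + 17 = 147.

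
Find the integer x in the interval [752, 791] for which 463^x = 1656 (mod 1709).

774

Compute 463^752 mod 1709 = 1557, then multiply by 463 repeatedly:
  463^752=1557  463^753=1402  463^754=1415  463^755=598  463^756=16
  463^757=572  463^758=1650  463^759=27  463^760=538  463^761=1289
  463^762=366  463^763=267  463^764=573  463^765=404  463^766=771
  463^767=1501  463^768=1109  463^769=767  463^770=1358  463^771=1551
  463^772=333  463^773=369  463^774=1656
Found 1656 at exponent 774.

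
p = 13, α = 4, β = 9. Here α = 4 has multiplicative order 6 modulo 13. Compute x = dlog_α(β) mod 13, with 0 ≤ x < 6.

4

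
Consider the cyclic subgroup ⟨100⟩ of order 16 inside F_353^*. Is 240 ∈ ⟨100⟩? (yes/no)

240 ∈ ⟨100⟩ iff 240^16 ≡ 1 (mod 353), since |⟨100⟩| = 16.
240^16 mod 353 = 58.
Since 58 ≠ 1, 240 does not lie in the subgroup.

no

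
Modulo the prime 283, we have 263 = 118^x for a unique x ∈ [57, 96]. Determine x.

88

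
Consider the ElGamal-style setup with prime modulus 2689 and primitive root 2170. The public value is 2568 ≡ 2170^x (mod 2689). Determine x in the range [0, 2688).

140

Baby-step giant-step with m = ceil(sqrt(2688)) = 52.
Baby table (2170^j mod 2689 for j=0..51):
  0:1  1:2170  2:461  3:62  4:90  5:1692  6:1155  7:202
  8:33  9:1696  10:1768  11:2046  12:281  13:2056  14:469  15:1288
  16:1089  17:2188  18:1875  19:293  20:1206  21:623  22:2032  23:2169
  24:980  25:2290  26:28  27:1602  28:2152  29:1736  30:2520  31:1663
  32:72  33:278  34:924  35:1775  36:1102  37:819  38:2490  39:1099
  40:2376  41:1107  42:913  43:2106  44:1409  45:137  46:1500  47:1310
  48:427  49:1574  50:550  51:2273
Giant step factor: 2170^(-52) ≡ 1149 (mod 2689).
Scan 2568·1149^i mod 2689 for i = 0, 1, …:
  i=0: 2568   i=1: 799   i=2: 1102
Match at i=2, j=36: x = 2·52 + 36 = 140.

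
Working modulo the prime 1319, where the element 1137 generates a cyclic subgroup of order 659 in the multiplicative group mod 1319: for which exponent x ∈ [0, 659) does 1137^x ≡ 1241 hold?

154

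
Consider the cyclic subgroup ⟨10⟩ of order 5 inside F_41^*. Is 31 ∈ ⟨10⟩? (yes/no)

no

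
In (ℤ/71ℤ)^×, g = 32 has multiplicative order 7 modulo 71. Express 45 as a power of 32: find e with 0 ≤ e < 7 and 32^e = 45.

5

Successive powers of 32 modulo 71:
  32^0=1  32^1=32  32^2=30  32^3=37  32^4=48  32^5=45
So 32^5 ≡ 45 (mod 71), giving e = 5.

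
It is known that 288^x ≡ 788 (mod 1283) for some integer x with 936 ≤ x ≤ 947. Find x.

938

Compute 288^936 mod 1283 = 846, then multiply by 288 repeatedly:
  288^936=846  288^937=1161  288^938=788
Found 788 at exponent 938.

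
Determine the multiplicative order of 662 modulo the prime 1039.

1038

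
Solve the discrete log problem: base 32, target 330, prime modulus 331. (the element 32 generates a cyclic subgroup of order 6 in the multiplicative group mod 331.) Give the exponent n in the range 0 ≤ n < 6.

Successive powers of 32 modulo 331:
  32^0=1  32^1=32  32^2=31  32^3=330
So 32^3 ≡ 330 (mod 331), giving n = 3.

3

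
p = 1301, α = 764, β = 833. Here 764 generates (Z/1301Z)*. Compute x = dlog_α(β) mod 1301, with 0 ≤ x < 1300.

1066

Baby-step giant-step with m = ceil(sqrt(1300)) = 37.
Baby table (764^j mod 1301 for j=0..36):
  0:1  1:764  2:848  3:1275  4:952  5:69  6:676  7:1268
  8:808  9:638  10:858  11:1109  12:325  13:1110  14:1089  15:657
  16:1063  17:308  18:1132  19:984  20:1099  21:491  22:436  23:48
  24:244  25:373  26:53  27:161  28:710  29:1224  30:1018  31:1055
  32:701  33:853  34:1192  35:1289  36:1240
Giant step factor: 764^(-37) ≡ 286 (mod 1301).
Scan 833·286^i mod 1301 for i = 0, 1, …:
  i=0: 833   i=1: 155   i=2: 96   i=3: 135
  i=4: 881   i=5: 873   i=6: 1187   i=7: 1222
  i=8: 824   i=9: 183     …   i=27: 695
  i=28: 1018
Match at i=28, j=30: x = 28·37 + 30 = 1066.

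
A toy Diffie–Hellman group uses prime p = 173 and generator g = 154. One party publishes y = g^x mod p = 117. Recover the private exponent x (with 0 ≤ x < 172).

Baby-step giant-step with m = ceil(sqrt(172)) = 14.
Baby table (154^j mod 173 for j=0..13):
  0:1  1:154  2:15  3:61  4:52  5:50  6:88  7:58
  8:109  9:5  10:78  11:75  12:132  13:87
Giant step factor: 154^(-14) ≡ 9 (mod 173).
Scan 117·9^i mod 173 for i = 0, 1, …:
  i=0: 117   i=1: 15
Match at i=1, j=2: x = 1·14 + 2 = 16.

16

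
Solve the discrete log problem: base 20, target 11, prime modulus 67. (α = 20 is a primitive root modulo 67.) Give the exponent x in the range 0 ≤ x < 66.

19

Successive powers of 20 modulo 67:
  20^0=1  20^1=20  20^2=65  20^3=27  20^4=4  20^5=13
  20^6=59  20^7=41  20^8=16  20^9=52  20^10=35  20^11=30
  20^12=64  20^13=7  20^14=6  20^15=53  20^16=55  20^17=28
  20^18=24  20^19=11
So 20^19 ≡ 11 (mod 67), giving x = 19.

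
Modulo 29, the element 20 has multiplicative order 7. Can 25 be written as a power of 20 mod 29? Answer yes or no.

yes

⟨20⟩ has order 7; its elements mod 29 are {1, 7, 16, 20, 23, 24, 25}.
25 is in this set.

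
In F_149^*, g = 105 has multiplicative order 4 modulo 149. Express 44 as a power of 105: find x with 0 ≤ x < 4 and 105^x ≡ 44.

3

Successive powers of 105 modulo 149:
  105^0=1  105^1=105  105^2=148  105^3=44
So 105^3 ≡ 44 (mod 149), giving x = 3.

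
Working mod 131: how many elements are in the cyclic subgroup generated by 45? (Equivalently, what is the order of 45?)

13

The order of 45 must divide p − 1 = 130 = 2 · 5 · 13.
Divisors: 1, 2, 5, 10, 13, 26, 65, 130.
Check each in increasing order: 45^1 ≡ 45;  45^2 ≡ 60;  45^5 ≡ 84;  45^10 ≡ 113;  45^13 ≡ 1.
Smallest exponent giving 1 is 13.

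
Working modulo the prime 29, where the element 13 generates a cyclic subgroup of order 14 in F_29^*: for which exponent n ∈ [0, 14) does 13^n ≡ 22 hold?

3

Successive powers of 13 modulo 29:
  13^0=1  13^1=13  13^2=24  13^3=22
So 13^3 ≡ 22 (mod 29), giving n = 3.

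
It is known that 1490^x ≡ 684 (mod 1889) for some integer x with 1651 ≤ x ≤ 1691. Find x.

1669

Compute 1490^1651 mod 1889 = 691, then multiply by 1490 repeatedly:
  1490^1651=691  1490^1652=85  1490^1653=87  1490^1654=1178  1490^1655=339
  1490^1656=747  1490^1657=409  1490^1658=1152  1490^1659=1268  1490^1660=320
  1490^1661=772  1490^1662=1768  1490^1663=1054  1490^1664=701  1490^1665=1762
  1490^1666=1559  1490^1667=1329  1490^1668=538  1490^1669=684
Found 684 at exponent 1669.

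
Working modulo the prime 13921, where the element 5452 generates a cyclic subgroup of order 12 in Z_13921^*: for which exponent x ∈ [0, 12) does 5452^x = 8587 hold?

Successive powers of 5452 modulo 13921:
  5452^0=1  5452^1=5452  5452^2=2969  5452^3=10786  5452^4=2968  5452^5=5334
  5452^6=13920  5452^7=8469  5452^8=10952  5452^9=3135  5452^10=10953  5452^11=8587
So 5452^11 ≡ 8587 (mod 13921), giving x = 11.

11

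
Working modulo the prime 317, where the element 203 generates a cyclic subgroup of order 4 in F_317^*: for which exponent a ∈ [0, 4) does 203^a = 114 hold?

Successive powers of 203 modulo 317:
  203^0=1  203^1=203  203^2=316  203^3=114
So 203^3 ≡ 114 (mod 317), giving a = 3.

3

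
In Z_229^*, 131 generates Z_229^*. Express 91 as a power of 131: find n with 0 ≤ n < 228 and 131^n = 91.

Baby-step giant-step with m = ceil(sqrt(228)) = 16.
Baby table (131^j mod 229 for j=0..15):
  0:1  1:131  2:215  3:227  4:196  5:28  6:4  7:66
  8:173  9:221  10:97  11:112  12:16  13:35  14:5  15:197
Giant step factor: 131^(-16) ≡ 193 (mod 229).
Scan 91·193^i mod 229 for i = 0, 1, …:
  i=0: 91   i=1: 159   i=2: 1
Match at i=2, j=0: n = 2·16 + 0 = 32.

32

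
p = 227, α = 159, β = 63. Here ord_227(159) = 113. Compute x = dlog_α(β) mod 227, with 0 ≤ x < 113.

36

Baby-step giant-step with m = ceil(sqrt(113)) = 11.
Baby table (159^j mod 227 for j=0..10):
  0:1  1:159  2:84  3:190  4:19  5:70  6:7  7:205
  8:134  9:195  10:133
Giant step factor: 159^(-11) ≡ 82 (mod 227).
Scan 63·82^i mod 227 for i = 0, 1, …:
  i=0: 63   i=1: 172   i=2: 30   i=3: 190
Match at i=3, j=3: x = 3·11 + 3 = 36.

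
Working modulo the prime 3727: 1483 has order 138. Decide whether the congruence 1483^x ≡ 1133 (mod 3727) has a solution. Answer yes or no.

1133 ∈ ⟨1483⟩ iff 1133^138 ≡ 1 (mod 3727), since |⟨1483⟩| = 138.
1133^138 mod 3727 = 1.
Since 1 = 1, 1133 lies in the subgroup.

yes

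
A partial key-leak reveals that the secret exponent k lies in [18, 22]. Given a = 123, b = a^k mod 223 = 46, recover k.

19

Compute 123^18 mod 223 = 4, then multiply by 123 repeatedly:
  123^18=4  123^19=46
Found 46 at exponent 19.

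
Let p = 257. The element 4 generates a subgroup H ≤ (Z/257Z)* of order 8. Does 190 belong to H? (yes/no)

no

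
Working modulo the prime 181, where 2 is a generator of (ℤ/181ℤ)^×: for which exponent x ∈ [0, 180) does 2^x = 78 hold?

41

Baby-step giant-step with m = ceil(sqrt(180)) = 14.
Baby table (2^j mod 181 for j=0..13):
  0:1  1:2  2:4  3:8  4:16  5:32  6:64  7:128
  8:75  9:150  10:119  11:57  12:114  13:47
Giant step factor: 2^(-14) ≡ 52 (mod 181).
Scan 78·52^i mod 181 for i = 0, 1, …:
  i=0: 78   i=1: 74   i=2: 47
Match at i=2, j=13: x = 2·14 + 13 = 41.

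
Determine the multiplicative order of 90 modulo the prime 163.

The order of 90 must divide p − 1 = 162 = 2 · 3^4.
Divisors: 1, 2, 3, 6, 9, 18, 27, 54, 81, 162.
Check each in increasing order: 90^1 ≡ 90;  90^2 ≡ 113;  90^3 ≡ 64;  90^6 ≡ 21;  90^9 ≡ 40;  90^18 ≡ 133;  90^27 ≡ 104;  90^54 ≡ 58;  90^81 ≡ 1.
Smallest exponent giving 1 is 81.

81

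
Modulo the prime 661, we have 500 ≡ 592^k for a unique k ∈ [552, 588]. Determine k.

556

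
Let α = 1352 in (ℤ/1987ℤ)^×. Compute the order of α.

1986

The order of 1352 must divide p − 1 = 1986 = 2 · 3 · 331.
Divisors: 1, 2, 3, 6, 331, 662, 993, 1986.
Check each in increasing order: 1352^1 ≡ 1352;  1352^2 ≡ 1851;  1352^3 ≡ 919;  1352^6 ≡ 86;  1352^331 ≡ 1340;  1352^662 ≡ 1339;  1352^993 ≡ 1986;  1352^1986 ≡ 1.
Smallest exponent giving 1 is 1986.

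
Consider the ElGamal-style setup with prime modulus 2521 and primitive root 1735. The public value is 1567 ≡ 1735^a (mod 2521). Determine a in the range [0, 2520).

589

Baby-step giant-step with m = ceil(sqrt(2520)) = 51.
Baby table (1735^j mod 2521 for j=0..50):
  0:1  1:1735  2:151  3:2322  4:112  5:203  6:1786  7:401
  8:2460  9:47  10:873  11:2055  12:731  13:222  14:1978  15:749
  16:1200  17:2175  18:2209  19:695  20:787  21:1584  22:350  23:2210
  24:2430  25:938  26:1385  27:462  28:2413  29:1695  30:1339  31:1324
  32:509  33:765  34:1229  35:2070  36:1546  37:2487  38:1514  39:2429
  40:1724  41:1234  42:661  43:2301  44:1492  45:2074  46:923  47:570
  48:718  49:356  50:15
Giant step factor: 1735^(-51) ≡ 1559 (mod 2521).
Scan 1567·1559^i mod 2521 for i = 0, 1, …:
  i=0: 1567   i=1: 104   i=2: 792   i=3: 1959
  i=4: 1150   i=5: 419   i=6: 282   i=7: 984
  i=8: 1288   i=9: 1276   i=10: 215   i=11: 2413
Match at i=11, j=28: a = 11·51 + 28 = 589.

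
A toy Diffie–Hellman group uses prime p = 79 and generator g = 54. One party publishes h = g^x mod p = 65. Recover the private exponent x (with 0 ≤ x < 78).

Baby-step giant-step with m = ceil(sqrt(78)) = 9.
Baby table (54^j mod 79 for j=0..8):
  0:1  1:54  2:72  3:17  4:49  5:39  6:52  7:43
  8:31
Giant step factor: 54^(-9) ≡ 58 (mod 79).
Scan 65·58^i mod 79 for i = 0, 1, …:
  i=0: 65   i=1: 57   i=2: 67   i=3: 15
  i=4: 1
Match at i=4, j=0: x = 4·9 + 0 = 36.

36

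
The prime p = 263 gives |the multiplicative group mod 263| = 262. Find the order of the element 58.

The order of 58 must divide p − 1 = 262 = 2 · 131.
Divisors: 1, 2, 131, 262.
Check each in increasing order: 58^1 ≡ 58;  58^2 ≡ 208;  58^131 ≡ 262;  58^262 ≡ 1.
Smallest exponent giving 1 is 262.

262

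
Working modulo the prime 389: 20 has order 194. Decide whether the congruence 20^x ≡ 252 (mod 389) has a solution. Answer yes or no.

yes

252 ∈ ⟨20⟩ iff 252^194 ≡ 1 (mod 389), since |⟨20⟩| = 194.
252^194 mod 389 = 1.
Since 1 = 1, 252 lies in the subgroup.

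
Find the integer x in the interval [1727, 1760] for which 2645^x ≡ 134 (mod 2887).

Compute 2645^1727 mod 2887 = 2598, then multiply by 2645 repeatedly:
  2645^1727=2598  2645^1728=650  2645^1729=1485  2645^1730=1505  2645^1731=2439
  2645^1732=1597  2645^1733=384  2645^1734=2343  2645^1735=1733  2645^1736=2116
  2645^1737=1814  2645^1738=2723  2645^1739=2157  2645^1740=553  2645^1741=1863
  2645^1742=2413  2645^1743=2115  2645^1744=2056  2645^1745=1899  2645^1746=2362
  2645^1747=22  2645^1748=450  2645^1749=806  2645^1750=1264  2645^1751=134
Found 134 at exponent 1751.

1751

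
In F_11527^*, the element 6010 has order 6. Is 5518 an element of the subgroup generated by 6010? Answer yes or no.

5518 ∈ ⟨6010⟩ iff 5518^6 ≡ 1 (mod 11527), since |⟨6010⟩| = 6.
5518^6 mod 11527 = 1.
Since 1 = 1, 5518 lies in the subgroup.

yes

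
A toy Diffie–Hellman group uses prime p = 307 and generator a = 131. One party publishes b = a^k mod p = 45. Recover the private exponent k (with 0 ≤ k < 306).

175

Baby-step giant-step with m = ceil(sqrt(306)) = 18.
Baby table (131^j mod 307 for j=0..17):
  0:1  1:131  2:276  3:237  4:40  5:21  6:295  7:270
  8:65  9:226  10:134  11:55  12:144  13:137  14:141  15:51
  16:234  17:261
Giant step factor: 131^(-18) ≡ 272 (mod 307).
Scan 45·272^i mod 307 for i = 0, 1, …:
  i=0: 45   i=1: 267   i=2: 172   i=3: 120
  i=4: 98   i=5: 254   i=6: 13   i=7: 159
  i=8: 268   i=9: 137
Match at i=9, j=13: k = 9·18 + 13 = 175.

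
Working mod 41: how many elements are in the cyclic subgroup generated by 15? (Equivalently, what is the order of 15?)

The order of 15 must divide p − 1 = 40 = 2^3 · 5.
Divisors: 1, 2, 4, 5, 8, 10, 20, 40.
Check each in increasing order: 15^1 ≡ 15;  15^2 ≡ 20;  15^4 ≡ 31;  15^5 ≡ 14;  15^8 ≡ 18;  15^10 ≡ 32;  15^20 ≡ 40;  15^40 ≡ 1.
Smallest exponent giving 1 is 40.

40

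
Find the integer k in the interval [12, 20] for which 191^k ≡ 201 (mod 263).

13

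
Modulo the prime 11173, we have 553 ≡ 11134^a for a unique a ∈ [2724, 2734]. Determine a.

Compute 11134^2724 mod 11173 = 3010, then multiply by 11134 repeatedly:
  11134^2724=3010  11134^2725=5513  11134^2726=8453  11134^2727=5523  11134^2728=8063
  11134^2729=9560  11134^2730=7042  11134^2731=4687  11134^2732=7148  11134^2733=553
Found 553 at exponent 2733.

2733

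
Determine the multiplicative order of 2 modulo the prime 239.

The order of 2 must divide p − 1 = 238 = 2 · 7 · 17.
Divisors: 1, 2, 7, 14, 17, 34, 119, 238.
Check each in increasing order: 2^1 ≡ 2;  2^2 ≡ 4;  2^7 ≡ 128;  2^14 ≡ 132;  2^17 ≡ 100;  2^34 ≡ 201;  2^119 ≡ 1.
Smallest exponent giving 1 is 119.

119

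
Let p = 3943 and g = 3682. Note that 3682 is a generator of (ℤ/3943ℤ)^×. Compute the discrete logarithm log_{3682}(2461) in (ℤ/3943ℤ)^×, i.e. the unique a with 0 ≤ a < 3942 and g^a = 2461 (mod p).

Baby-step giant-step with m = ceil(sqrt(3942)) = 63.
Baby table (3682^j mod 3943 for j=0..62):
  0:1  1:3682  2:1090  3:3349  4:1257  5:3135  6:1909  7:2512
  8:2849  9:1638  10:2269  11:3184  12:949  13:720  14:1344  15:143
  16:2107  17:2093  18:1804  19:2316  20:2746  21:920  22:403  23:1278
  24:1597  25:1141  26:1867  27:1645  28:442  29:2928  30:734  31:1633
  32:3574  33:1677  34:3919  35:2321  36:1441  37:2427  38:1376  39:3620
  40:1500  41:2800  42:2598  43:118  44:746  45:2444  46:882  47:2435
  48:3231  49:511  50:691  51:1027  52:77  53:3561  54:1127  55:1578
  56:2157  57:872  58:1102  59:217  60:2508  61:3893  62:1221
Giant step factor: 3682^(-63) ≡ 601 (mod 3943).
Scan 2461·601^i mod 3943 for i = 0, 1, …:
  i=0: 2461   i=1: 436   i=2: 1798   i=3: 216
  i=4: 3640   i=5: 3218   i=6: 1948   i=7: 3620
Match at i=7, j=39: a = 7·63 + 39 = 480.

480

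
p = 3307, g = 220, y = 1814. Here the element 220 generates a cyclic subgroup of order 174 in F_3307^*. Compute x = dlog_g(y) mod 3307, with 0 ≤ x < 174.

114

Baby-step giant-step with m = ceil(sqrt(174)) = 14.
Baby table (220^j mod 3307 for j=0..13):
  0:1  1:220  2:2102  3:2767  4:252  5:2528  6:584  7:2814
  8:671  9:2112  10:1660  11:1430  12:435  13:3104
Giant step factor: 220^(-14) ≡ 640 (mod 3307).
Scan 1814·640^i mod 3307 for i = 0, 1, …:
  i=0: 1814   i=1: 203   i=2: 947   i=3: 899
  i=4: 3249   i=5: 2564   i=6: 688   i=7: 489
  i=8: 2102
Match at i=8, j=2: x = 8·14 + 2 = 114.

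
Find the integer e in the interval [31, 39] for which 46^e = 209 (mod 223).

Compute 46^31 mod 223 = 147, then multiply by 46 repeatedly:
  46^31=147  46^32=72  46^33=190  46^34=43  46^35=194
  46^36=4  46^37=184  46^38=213  46^39=209
Found 209 at exponent 39.

39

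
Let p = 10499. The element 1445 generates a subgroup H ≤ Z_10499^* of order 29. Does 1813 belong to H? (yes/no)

no

1813 ∈ ⟨1445⟩ iff 1813^29 ≡ 1 (mod 10499), since |⟨1445⟩| = 29.
1813^29 mod 10499 = 4342.
Since 4342 ≠ 1, 1813 does not lie in the subgroup.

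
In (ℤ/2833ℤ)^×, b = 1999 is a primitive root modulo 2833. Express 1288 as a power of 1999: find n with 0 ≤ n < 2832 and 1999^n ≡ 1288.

Baby-step giant-step with m = ceil(sqrt(2832)) = 54.
Baby table (1999^j mod 2833 for j=0..53):
  0:1  1:1999  2:1471  3:2708  4:2262  5:270  6:1460  7:550
  8:246  9:1645  10:2075  11:413  12:1184  13:1261  14:2202  15:2149
  16:1023  17:2384  18:510  19:2443  20:2298  21:1409  22:589  23:1716
  24:2354  25:33  26:808  27:382  28:1541  29:988  30:411  31:19
  32:1152  33:2452  34:458  35:483  36:2297  37:2243  38:1951  39:1841
  40:92  41:2596  42:2181  43:2665  44:1295  45:2176  46:1169  47:2439
  48:2801  49:1191  50:1089  51:1167  52:1274  53:2692
Giant step factor: 1999^(-54) ≡ 1272 (mod 2833).
Scan 1288·1272^i mod 2833 for i = 0, 1, …:
  i=0: 1288   i=1: 862   i=2: 93   i=3: 2143
  i=4: 550
Match at i=4, j=7: n = 4·54 + 7 = 223.

223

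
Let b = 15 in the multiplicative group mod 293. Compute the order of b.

The order of 15 must divide p − 1 = 292 = 2^2 · 73.
Divisors: 1, 2, 4, 73, 146, 292.
Check each in increasing order: 15^1 ≡ 15;  15^2 ≡ 225;  15^4 ≡ 229;  15^73 ≡ 292;  15^146 ≡ 1.
Smallest exponent giving 1 is 146.

146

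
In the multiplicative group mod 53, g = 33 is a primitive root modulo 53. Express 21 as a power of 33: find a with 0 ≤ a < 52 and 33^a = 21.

33

Baby-step giant-step with m = ceil(sqrt(52)) = 8.
Baby table (33^j mod 53 for j=0..7):
  0:1  1:33  2:29  3:3  4:46  5:34  6:9  7:32
Giant step factor: 33^(-8) ≡ 13 (mod 53).
Scan 21·13^i mod 53 for i = 0, 1, …:
  i=0: 21   i=1: 8   i=2: 51   i=3: 27
  i=4: 33
Match at i=4, j=1: a = 4·8 + 1 = 33.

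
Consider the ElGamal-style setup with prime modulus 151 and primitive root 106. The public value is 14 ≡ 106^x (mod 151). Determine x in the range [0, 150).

Baby-step giant-step with m = ceil(sqrt(150)) = 13.
Baby table (106^j mod 151 for j=0..12):
  0:1  1:106  2:62  3:79  4:69  5:66  6:50  7:15
  8:80  9:24  10:128  11:129  12:84
Giant step factor: 106^(-13) ≡ 30 (mod 151).
Scan 14·30^i mod 151 for i = 0, 1, …:
  i=0: 14   i=1: 118   i=2: 67   i=3: 47
  i=4: 51   i=5: 20   i=6: 147   i=7: 31
  i=8: 24
Match at i=8, j=9: x = 8·13 + 9 = 113.

113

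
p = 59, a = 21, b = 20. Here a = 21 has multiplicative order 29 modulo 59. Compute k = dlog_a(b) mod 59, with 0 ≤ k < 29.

24

Successive powers of 21 modulo 59:
  21^0=1  21^1=21  21^2=28  21^3=57  21^4=17  21^5=3
  21^6=4  21^7=25  21^8=53  21^9=51  21^10=9  21^11=12
  21^12=16  21^13=41  21^14=35  21^15=27  21^16=36  21^17=48
  21^18=5  21^19=46  21^20=22  21^21=49  21^22=26  21^23=15
  21^24=20
So 21^24 ≡ 20 (mod 59), giving k = 24.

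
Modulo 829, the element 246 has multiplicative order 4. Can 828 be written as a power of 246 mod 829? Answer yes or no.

yes

⟨246⟩ has order 4; its elements mod 829 are {1, 246, 583, 828}.
828 is in this set.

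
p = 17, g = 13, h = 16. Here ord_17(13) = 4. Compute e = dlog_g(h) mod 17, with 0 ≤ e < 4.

2

Successive powers of 13 modulo 17:
  13^0=1  13^1=13  13^2=16
So 13^2 ≡ 16 (mod 17), giving e = 2.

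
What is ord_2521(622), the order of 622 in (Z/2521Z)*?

The order of 622 must divide p − 1 = 2520 = 2^3 · 3^2 · 5 · 7.
Divisors: 1, 2, 3, 4, 5, 6, 7, 8, 9, 10, 12, 14, 15, 18, 20, 21, 24, 28, 30, 35, 36, 40, 42, 45, 56, 60, 63, 70, 72, 84, 90, 105, 120, 126, 140, 168, 180, 210, 252, 280, 315, 360, 420, 504, 630, 840, 1260, 2520.
Check each in increasing order: 622^1 ≡ 622;  622^2 ≡ 1171;  622^3 ≡ 2314;  622^4 ≡ 2338;  622^5 ≡ 2140;  622^6 ≡ 2513;  622^7 ≡ 66;  622^8 ≡ 716;  622^9 ≡ 1656;  622^10 ≡ 1464;  622^12 ≡ 64;  622^14 ≡ 1835;  622^15 ≡ 1878;  622^18 ≡ 2009;  622^20 ≡ 446;  622^21 ≡ 102;  622^24 ≡ 1575;  622^28 ≡ 1690;  622^30 ≡ 5;  622^35 ≡ 616;  622^36 ≡ 2481;  622^40 ≡ 2278;  622^42 ≡ 320;  622^45 ≡ 1827;  622^56 ≡ 2328;  622^60 ≡ 25;  622^63 ≡ 2388;  622^70 ≡ 1306;  622^72 ≡ 1600;  622^84 ≡ 1560;  622^90 ≡ 125;  622^105 ≡ 297;  622^120 ≡ 625;  622^126 ≡ 42;  622^140 ≡ 1440;  622^168 ≡ 835;  622^180 ≡ 499;  622^210 ≡ 2495;  622^252 ≡ 1764;  622^280 ≡ 1338;  622^315 ≡ 2362;  622^360 ≡ 1943;  622^420 ≡ 676;  622^504 ≡ 782;  622^630 ≡ 71;  622^840 ≡ 675;  622^1260 ≡ 2520;  622^2520 ≡ 1.
Smallest exponent giving 1 is 2520.

2520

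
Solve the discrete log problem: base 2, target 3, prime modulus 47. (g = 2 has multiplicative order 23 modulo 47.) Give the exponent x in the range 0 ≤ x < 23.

Successive powers of 2 modulo 47:
  2^0=1  2^1=2  2^2=4  2^3=8  2^4=16  2^5=32
  2^6=17  2^7=34  2^8=21  2^9=42  2^10=37  2^11=27
  2^12=7  2^13=14  2^14=28  2^15=9  2^16=18  2^17=36
  2^18=25  2^19=3
So 2^19 ≡ 3 (mod 47), giving x = 19.

19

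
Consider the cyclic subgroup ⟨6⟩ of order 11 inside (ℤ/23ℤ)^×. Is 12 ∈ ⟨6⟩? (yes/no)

yes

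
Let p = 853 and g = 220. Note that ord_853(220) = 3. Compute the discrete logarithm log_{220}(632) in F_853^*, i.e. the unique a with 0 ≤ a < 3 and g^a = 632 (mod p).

Successive powers of 220 modulo 853:
  220^0=1  220^1=220  220^2=632
So 220^2 ≡ 632 (mod 853), giving a = 2.

2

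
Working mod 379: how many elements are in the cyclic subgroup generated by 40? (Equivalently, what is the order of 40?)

18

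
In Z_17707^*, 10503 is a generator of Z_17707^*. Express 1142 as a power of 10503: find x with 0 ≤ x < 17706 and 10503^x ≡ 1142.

Baby-step giant-step with m = ceil(sqrt(17706)) = 134.
Baby table (10503^j mod 17707 for j=0..133):
  0:1  1:10503  2:16106  3:6347  4:13393  5:2271  6:984  7:11771
  8:539  9:12584  10:4704  11:3582  12:12078  13:2286  14:16873  15:5463
  16:7209  17:995  18:3355  19:635  20:11573  21:10371  22:10856  23:5195
  24:7818  25:5095  26:2231  27:5832  28:4983  29:12264  30:8074  31:2399
  32:17343  33:1620  34:16140  35:9309  36:12080  37:5585  38:13671  39:450
  40:16288  41:5537  42:5323  43:6470  44:12651  45:125  46:2557  47:12359
  48:14267  49:9667  50:563  51:16758  52:1694  53:14254  54:14784  55:3669
  56:5075  57:4655  58:2438  59:1992  60:10009  61:15775  62:426  63:12114
  64:8547  65:12358  66:3764  67:11268  68:11923  69:3365  70:17130  71:13270
  72:3013  73:3130  74:10198  75:17658  76:16563  77:7621  78:7723  79:16609
  80:12670  81:4905  82:7552  83:9003  84:3129  85:17402  86:1552  87:10216
  88:11935  89:5452  90:15625  91:899  92:4366  93:12675  94:4299  95:17254
  96:5324  97:16973  98:11050  99:6472  100:15950  101:14630  102:15251  103:3731
  104:1102  105:11635  106:6398  107:129  108:9155  109:5955  110:4241  111:10118
  112:9647  113:2987  114:13364  115:16410  116:11999  117:4778  118:1696  119:17553
  120:11582  121:16363  122:14154  123:9197  124:4406  125:7827  126:11087  127:5529
  128:9834  129:1571  130:14996  131:16930  132:2096  133:4487
Giant step factor: 10503^(-134) ≡ 121 (mod 17707).
Scan 1142·121^i mod 17707 for i = 0, 1, …:
  i=0: 1142   i=1: 14233   i=2: 4614   i=3: 9377
  i=4: 1369   i=5: 6286   i=6: 16912   i=7: 10047
  i=8: 11611   i=9: 6078     …   i=16: 7546
  i=17: 10009
Match at i=17, j=60: x = 17·134 + 60 = 2338.

2338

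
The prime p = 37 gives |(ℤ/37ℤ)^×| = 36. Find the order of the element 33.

9

The order of 33 must divide p − 1 = 36 = 2^2 · 3^2.
Divisors: 1, 2, 3, 4, 6, 9, 12, 18, 36.
Check each in increasing order: 33^1 ≡ 33;  33^2 ≡ 16;  33^3 ≡ 10;  33^4 ≡ 34;  33^6 ≡ 26;  33^9 ≡ 1.
Smallest exponent giving 1 is 9.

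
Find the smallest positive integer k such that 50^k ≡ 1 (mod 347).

346

The order of 50 must divide p − 1 = 346 = 2 · 173.
Divisors: 1, 2, 173, 346.
Check each in increasing order: 50^1 ≡ 50;  50^2 ≡ 71;  50^173 ≡ 346;  50^346 ≡ 1.
Smallest exponent giving 1 is 346.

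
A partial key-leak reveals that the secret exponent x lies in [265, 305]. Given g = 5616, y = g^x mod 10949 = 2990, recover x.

279

Compute 5616^265 mod 10949 = 9350, then multiply by 5616 repeatedly:
  5616^265=9350  5616^266=9145  5616^267=7510  5616^268=612  5616^269=9955
  5616^270=1686  5616^271=8640  5616^272=7221  5616^273=8989  5616^274=7334
  5616^275=8555  5616^276=668  5616^277=6930  5616^278=6134  5616^279=2990
Found 2990 at exponent 279.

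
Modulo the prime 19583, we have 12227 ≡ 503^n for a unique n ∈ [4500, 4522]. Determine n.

4514

Compute 503^4500 mod 19583 = 3686, then multiply by 503 repeatedly:
  503^4500=3686  503^4501=13256  503^4502=9548  503^4503=4809  503^4504=10218
  503^4505=8908  503^4506=15800  503^4507=16285  503^4508=5661  503^4509=7948
  503^4510=2912  503^4511=15594  503^4512=10582  503^4513=15753  503^4514=12227
Found 12227 at exponent 4514.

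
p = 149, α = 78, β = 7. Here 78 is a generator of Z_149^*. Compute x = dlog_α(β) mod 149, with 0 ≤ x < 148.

Successive powers of 78 modulo 149:
  78^0=1  78^1=78  78^2=124  78^3=136  78^4=29  78^5=27
  78^6=20  78^7=70  78^8=96  78^9=38  78^10=133  78^11=93
  78^12=102  78^13=59  78^14=132  78^15=15  78^16=127  78^17=72
  78^18=103  78^19=137  78^20=107  78^21=2  78^22=7
So 78^22 ≡ 7 (mod 149), giving x = 22.

22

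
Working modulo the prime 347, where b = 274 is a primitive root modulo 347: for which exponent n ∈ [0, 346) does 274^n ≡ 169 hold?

Baby-step giant-step with m = ceil(sqrt(346)) = 19.
Baby table (274^j mod 347 for j=0..18):
  0:1  1:274  2:124  3:317  4:108  5:97  6:206  7:230
  8:213  9:66  10:40  11:203  12:102  13:188  14:156  15:63
  16:259  17:178  18:192
Giant step factor: 274^(-19) ≡ 273 (mod 347).
Scan 169·273^i mod 347 for i = 0, 1, …:
  i=0: 169   i=1: 333   i=2: 342   i=3: 23
  i=4: 33   i=5: 334   i=6: 268   i=7: 294
  i=8: 105   i=9: 211   i=10: 1
Match at i=10, j=0: n = 10·19 + 0 = 190.

190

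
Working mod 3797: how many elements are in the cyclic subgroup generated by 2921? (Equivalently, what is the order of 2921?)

The order of 2921 must divide p − 1 = 3796 = 2^2 · 13 · 73.
Divisors: 1, 2, 4, 13, 26, 52, 73, 146, 292, 949, 1898, 3796.
Check each in increasing order: 2921^1 ≡ 2921;  2921^2 ≡ 382;  2921^4 ≡ 1638;  2921^13 ≡ 541;  2921^26 ≡ 312;  2921^52 ≡ 2419;  2921^73 ≡ 68;  2921^146 ≡ 827;  2921^292 ≡ 469;  2921^949 ≡ 742;  2921^1898 ≡ 3796;  2921^3796 ≡ 1.
Smallest exponent giving 1 is 3796.

3796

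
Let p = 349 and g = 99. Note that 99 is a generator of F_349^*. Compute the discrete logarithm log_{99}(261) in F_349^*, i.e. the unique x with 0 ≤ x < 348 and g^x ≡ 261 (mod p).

222

Baby-step giant-step with m = ceil(sqrt(348)) = 19.
Baby table (99^j mod 349 for j=0..18):
  0:1  1:99  2:29  3:79  4:143  5:197  6:308  7:129
  8:207  9:251  10:70  11:299  12:285  13:295  14:238  15:179
  16:271  17:305  18:181
Giant step factor: 99^(-19) ≡ 32 (mod 349).
Scan 261·32^i mod 349 for i = 0, 1, …:
  i=0: 261   i=1: 325   i=2: 279   i=3: 203
  i=4: 214   i=5: 217   i=6: 313   i=7: 244
  i=8: 130   i=9: 321   i=10: 151   i=11: 295
Match at i=11, j=13: x = 11·19 + 13 = 222.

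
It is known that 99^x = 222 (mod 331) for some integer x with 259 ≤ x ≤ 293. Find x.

289

Compute 99^259 mod 331 = 148, then multiply by 99 repeatedly:
  99^259=148  99^260=88  99^261=106  99^262=233  99^263=228
  99^264=64  99^265=47  99^266=19  99^267=226  99^268=197
  99^269=305  99^270=74  99^271=44  99^272=53  99^273=282
  99^274=114  99^275=32  99^276=189  99^277=175  99^278=113
  99^279=264  99^280=318  99^281=37  99^282=22  99^283=192
  99^284=141  99^285=57  99^286=16  99^287=260  99^288=253
  99^289=222
Found 222 at exponent 289.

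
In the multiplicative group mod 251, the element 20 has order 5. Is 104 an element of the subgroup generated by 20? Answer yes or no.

⟨20⟩ has order 5; its elements mod 251 are {1, 20, 113, 149, 219}.
104 is not in this set.

no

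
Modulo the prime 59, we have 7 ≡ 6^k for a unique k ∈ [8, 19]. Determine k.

Compute 6^8 mod 59 = 4, then multiply by 6 repeatedly:
  6^8=4  6^9=24  6^10=26  6^11=38  6^12=51
  6^13=11  6^14=7
Found 7 at exponent 14.

14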